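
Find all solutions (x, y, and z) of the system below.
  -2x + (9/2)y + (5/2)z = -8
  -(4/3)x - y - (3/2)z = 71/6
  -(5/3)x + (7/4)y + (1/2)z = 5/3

Row-reduce:
R1 ← R1 / (-2).
R2 ← R2 + 4/3·R1.
R3 ← R3 + 5/3·R1.
R2 ← R2 / (-4).
R1 ← R1 + 9/4·R2.
R3 ← R3 + 2·R2.
Row 3 reduces to 0 = -1/4, a contradiction. The system is inconsistent.

no solution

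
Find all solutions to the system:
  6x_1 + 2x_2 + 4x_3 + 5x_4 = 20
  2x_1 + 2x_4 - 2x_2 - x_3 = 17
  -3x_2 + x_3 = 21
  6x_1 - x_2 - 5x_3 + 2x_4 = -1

Row-reduce the augmented matrix:
R1 ← R1 / (6).
R2 ← R2 − 2·R1.
R4 ← R4 − 6·R1.
R2 ← R2 / (-8/3).
R1 ← R1 − 1/3·R2.
R3 ← R3 + 3·R2.
R4 ← R4 + 3·R2.
R3 ← R3 / (29/8).
R1 ← R1 − 3/8·R3.
R2 ← R2 − 7/8·R3.
R4 ← R4 + 51/8·R3.
R4 ← R4 / (-117/29).
R1 ← R1 − 53/58·R4.
R2 ← R2 + 1/29·R4.
R3 ← R3 + 3/29·R4.
Reading off the reduced rows gives x_1 = 0, x_2 = -6, x_3 = 3, x_4 = 4.

x_1 = 0, x_2 = -6, x_3 = 3, x_4 = 4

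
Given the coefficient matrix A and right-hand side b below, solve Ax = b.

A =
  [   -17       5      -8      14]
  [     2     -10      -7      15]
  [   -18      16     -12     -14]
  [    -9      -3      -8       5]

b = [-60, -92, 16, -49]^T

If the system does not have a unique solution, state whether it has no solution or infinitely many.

Row-reduce the augmented matrix:
R1 ← R1 / (-17).
R2 ← R2 − 2·R1.
R3 ← R3 + 18·R1.
R4 ← R4 + 9·R1.
R2 ← R2 / (-160/17).
R1 ← R1 + 5/17·R2.
R3 ← R3 − 182/17·R2.
R4 ← R4 + 96/17·R2.
R3 ← R3 / (-201/16).
R1 ← R1 − 23/32·R3.
R2 ← R2 − 27/32·R3.
R4 ← R4 − 1·R3.
R4 ← R4 / (-13253/1005).
R1 ← R1 + 1919/1005·R4.
R2 ← R2 + 163/67·R4.
R3 ← R3 − 791/1005·R4.
Reading off the reduced rows gives x_1 = -1, x_2 = 1, x_3 = 5, x_4 = -3.

x_1 = -1, x_2 = 1, x_3 = 5, x_4 = -3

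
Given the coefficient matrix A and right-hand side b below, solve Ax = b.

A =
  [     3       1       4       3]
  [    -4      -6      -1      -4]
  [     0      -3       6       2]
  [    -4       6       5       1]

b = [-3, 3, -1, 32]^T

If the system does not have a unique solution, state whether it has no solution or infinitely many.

Row-reduce the augmented matrix:
R1 ← R1 / (3).
R2 ← R2 + 4·R1.
R4 ← R4 + 4·R1.
R2 ← R2 / (-14/3).
R1 ← R1 − 1/3·R2.
R3 ← R3 + 3·R2.
R4 ← R4 − 22/3·R2.
R3 ← R3 / (45/14).
R1 ← R1 − 23/14·R3.
R2 ← R2 + 13/14·R3.
R4 ← R4 − 120/7·R3.
R4 ← R4 / (-17/3).
R1 ← R1 + 1/45·R4.
R2 ← R2 − 26/45·R4.
R3 ← R3 − 28/45·R4.
Reading off the reduced rows gives x_1 = -1, x_2 = 3, x_3 = 3, x_4 = -5.

x_1 = -1, x_2 = 3, x_3 = 3, x_4 = -5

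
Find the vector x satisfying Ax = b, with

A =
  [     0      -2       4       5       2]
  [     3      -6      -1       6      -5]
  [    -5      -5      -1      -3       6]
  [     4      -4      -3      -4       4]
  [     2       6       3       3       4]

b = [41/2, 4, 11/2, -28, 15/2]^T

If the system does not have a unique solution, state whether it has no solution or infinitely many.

Row-reduce the augmented matrix:
Swap R1 and R2.
R1 ← R1 / (3).
R3 ← R3 + 5·R1.
R4 ← R4 − 4·R1.
R5 ← R5 − 2·R1.
R2 ← R2 / (-2).
R1 ← R1 + 2·R2.
R3 ← R3 + 15·R2.
R4 ← R4 − 4·R2.
R5 ← R5 − 10·R2.
R3 ← R3 / (-98/3).
R1 ← R1 + 13/3·R3.
R2 ← R2 + 2·R3.
R4 ← R4 − 19/3·R3.
R5 ← R5 − 71/3·R3.
R4 ← R4 / (-1551/196).
R1 ← R1 − 205/196·R4.
R2 ← R2 + 31/49·R4.
R3 ← R3 − 183/196·R4.
R5 ← R5 − 373/196·R4.
R5 ← R5 / (11624/1551).
R1 ← R1 − 197/1551·R5.
R2 ← R2 + 1307/1551·R5.
R3 ← R3 − 964/517·R5.
R4 ← R4 + 2216/1551·R5.
Reading off the reduced rows gives x_1 = -3, x_2 = 0, x_3 = 2, x_4 = 5/2, x_5 = 0.

x_1 = -3, x_2 = 0, x_3 = 2, x_4 = 5/2, x_5 = 0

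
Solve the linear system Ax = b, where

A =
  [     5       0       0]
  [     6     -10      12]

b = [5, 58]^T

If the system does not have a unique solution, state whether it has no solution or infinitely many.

infinitely many solutions

Row-reduce:
R1 ← R1 / (5).
R2 ← R2 − 6·R1.
R2 ← R2 / (-10).
Rank is 2 with 3 unknowns, leaving x_3 free.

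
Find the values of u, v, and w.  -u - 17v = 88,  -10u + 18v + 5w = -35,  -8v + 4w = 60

u = -3, v = -5, w = 5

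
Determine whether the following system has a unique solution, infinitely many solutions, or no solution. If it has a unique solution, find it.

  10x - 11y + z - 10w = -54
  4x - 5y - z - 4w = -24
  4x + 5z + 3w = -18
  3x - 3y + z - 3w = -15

Row-reduce:
R1 ← R1 / (10).
R2 ← R2 − 4·R1.
R3 ← R3 − 4·R1.
R4 ← R4 − 3·R1.
R2 ← R2 / (-3/5).
R1 ← R1 + 11/10·R2.
R3 ← R3 − 22/5·R2.
R4 ← R4 − 3/10·R2.
R3 ← R3 / (-17/3).
R1 ← R1 − 8/3·R3.
R2 ← R2 − 7/3·R3.
Rank is 3 with 4 unknowns, leaving w free.

infinitely many solutions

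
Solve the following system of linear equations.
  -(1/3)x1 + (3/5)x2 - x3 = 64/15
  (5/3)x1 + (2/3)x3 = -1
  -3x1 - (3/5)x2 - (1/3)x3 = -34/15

infinitely many solutions

Row-reduce:
R1 ← R1 / (-1/3).
R2 ← R2 − 5/3·R1.
R3 ← R3 + 3·R1.
R2 ← R2 / (3).
R1 ← R1 + 9/5·R2.
R3 ← R3 + 6·R2.
Rank is 2 with 3 unknowns, leaving x3 free.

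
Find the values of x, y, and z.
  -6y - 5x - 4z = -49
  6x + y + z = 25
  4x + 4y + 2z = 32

x = 3, y = 3, z = 4

Row-reduce the augmented matrix:
R1 ← R1 / (-5).
R2 ← R2 − 6·R1.
R3 ← R3 − 4·R1.
R2 ← R2 / (-31/5).
R1 ← R1 − 6/5·R2.
R3 ← R3 + 4/5·R2.
R3 ← R3 / (-22/31).
R1 ← R1 − 2/31·R3.
R2 ← R2 − 19/31·R3.
Reading off the reduced rows gives x = 3, y = 3, z = 4.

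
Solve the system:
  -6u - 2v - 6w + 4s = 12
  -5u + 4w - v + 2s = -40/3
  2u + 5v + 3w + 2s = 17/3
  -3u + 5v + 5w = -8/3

u = 1/3, v = 7/3, w = -8/3, s = 2/3

Row-reduce the augmented matrix:
R1 ← R1 / (-6).
R2 ← R2 + 5·R1.
R3 ← R3 − 2·R1.
R4 ← R4 + 3·R1.
R2 ← R2 / (2/3).
R1 ← R1 − 1/3·R2.
R3 ← R3 − 13/3·R2.
R4 ← R4 − 6·R2.
R3 ← R3 / (-115/2).
R1 ← R1 + 7/2·R3.
R2 ← R2 − 27/2·R3.
R4 ← R4 + 73·R3.
R4 ← R4 / (-602/115).
R1 ← R1 + 84/115·R4.
R2 ← R2 − 94/115·R4.
R3 ← R3 + 24/115·R4.
Reading off the reduced rows gives u = 1/3, v = 7/3, w = -8/3, s = 2/3.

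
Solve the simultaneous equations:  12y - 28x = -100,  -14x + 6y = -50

infinitely many solutions

Row-reduce:
R1 ← R1 / (-28).
R2 ← R2 + 14·R1.
Rank is 1 with 2 unknowns, leaving y free.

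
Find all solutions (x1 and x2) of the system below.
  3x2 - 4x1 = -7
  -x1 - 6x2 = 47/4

x1 = 1/4, x2 = -2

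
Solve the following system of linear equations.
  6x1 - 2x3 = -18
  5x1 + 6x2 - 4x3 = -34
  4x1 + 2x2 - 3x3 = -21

x1 = -2, x2 = -2, x3 = 3

Row-reduce the augmented matrix:
R1 ← R1 / (6).
R2 ← R2 − 5·R1.
R3 ← R3 − 4·R1.
R2 ← R2 / (6).
R3 ← R3 − 2·R2.
R3 ← R3 / (-8/9).
R1 ← R1 + 1/3·R3.
R2 ← R2 + 7/18·R3.
Reading off the reduced rows gives x1 = -2, x2 = -2, x3 = 3.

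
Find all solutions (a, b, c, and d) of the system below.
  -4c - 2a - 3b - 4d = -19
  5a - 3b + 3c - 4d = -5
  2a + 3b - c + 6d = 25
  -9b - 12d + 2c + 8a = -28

no solution

Row-reduce:
R1 ← R1 / (-2).
R2 ← R2 − 5·R1.
R3 ← R3 − 2·R1.
R4 ← R4 − 8·R1.
R2 ← R2 / (-21/2).
R1 ← R1 − 3/2·R2.
R4 ← R4 + 21·R2.
R3 ← R3 / (-5).
R1 ← R1 − 1·R3.
R2 ← R2 − 2/3·R3.
Row 4 reduces to 0 = 1, a contradiction. The system is inconsistent.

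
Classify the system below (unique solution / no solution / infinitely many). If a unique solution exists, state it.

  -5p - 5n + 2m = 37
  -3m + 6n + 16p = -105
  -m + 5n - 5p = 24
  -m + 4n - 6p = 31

m = 1, n = -1, p = -6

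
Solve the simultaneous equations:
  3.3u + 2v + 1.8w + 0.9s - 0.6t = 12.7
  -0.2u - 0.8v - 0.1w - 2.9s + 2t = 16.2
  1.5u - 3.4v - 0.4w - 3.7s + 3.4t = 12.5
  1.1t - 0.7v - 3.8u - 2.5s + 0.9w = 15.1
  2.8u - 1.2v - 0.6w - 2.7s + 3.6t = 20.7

u = 0, v = 5, w = 5, s = -3, t = 6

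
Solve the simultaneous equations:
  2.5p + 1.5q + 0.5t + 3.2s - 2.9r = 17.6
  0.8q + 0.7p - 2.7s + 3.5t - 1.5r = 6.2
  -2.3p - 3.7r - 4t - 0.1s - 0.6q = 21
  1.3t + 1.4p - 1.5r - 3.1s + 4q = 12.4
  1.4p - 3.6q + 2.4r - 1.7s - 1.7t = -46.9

p = -6, q = 5, r = -5, s = 3, t = 2

Row-reduce the augmented matrix:
R1 ← R1 / (5/2).
R2 ← R2 − 7/10·R1.
R3 ← R3 + 23/10·R1.
R4 ← R4 − 7/5·R1.
R5 ← R5 − 7/5·R1.
R2 ← R2 / (19/50).
R1 ← R1 − 3/5·R2.
R3 ← R3 − 39/50·R2.
R4 ← R4 − 79/25·R2.
R5 ← R5 + 111/25·R2.
R3 ← R3 / (-2354/475).
R1 ← R1 + 7/95·R3.
R2 ← R2 + 172/95·R3.
R4 ← R4 − 5553/950·R3.
R5 ← R5 + 1907/475·R3.
R4 ← R4 / (872677/23540).
R1 ← R1 − 16021/2354·R4.
R2 ← R2 + 15535/1177·R4.
R3 ← R3 + 4857/2354·R4.
R5 ← R5 + 316566/5885·R4.
R5 ← R5 / (-15024603/1342580).
R1 ← R1 − 151184/67129·R5.
R2 ← R2 + 176205/134258·R5.
R3 ← R3 + 10401/134258·R5.
R4 ← R4 + 142077/134258·R5.
Reading off the reduced rows gives p = -6, q = 5, r = -5, s = 3, t = 2.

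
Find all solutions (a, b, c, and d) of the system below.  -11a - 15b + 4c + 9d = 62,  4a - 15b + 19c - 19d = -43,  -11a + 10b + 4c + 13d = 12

Row-reduce:
R1 ← R1 / (-11).
R2 ← R2 − 4·R1.
R3 ← R3 + 11·R1.
R2 ← R2 / (-225/11).
R1 ← R1 − 15/11·R2.
R3 ← R3 − 25·R2.
R3 ← R3 / (25).
R1 ← R1 − 1·R3.
R2 ← R2 + 1·R3.
Rank is 3 with 4 unknowns, leaving d free.

infinitely many solutions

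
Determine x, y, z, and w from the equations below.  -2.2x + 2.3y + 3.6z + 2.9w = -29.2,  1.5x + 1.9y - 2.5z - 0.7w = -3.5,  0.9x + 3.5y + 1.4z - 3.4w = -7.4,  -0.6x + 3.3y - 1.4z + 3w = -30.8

Row-reduce the augmented matrix:
R1 ← R1 / (-11/5).
R2 ← R2 − 3/2·R1.
R3 ← R3 − 9/10·R1.
R4 ← R4 + 3/5·R1.
R2 ← R2 / (763/220).
R1 ← R1 + 23/22·R2.
R3 ← R3 − 977/220·R2.
R4 ← R4 − 147/55·R2.
R3 ← R3 / (22363/7630).
R1 ← R1 + 1259/763·R3.
R2 ← R2 + 10/763·R3.
R4 ← R4 + 1279/545·R3.
R4 ← R4 / (-415333/223630).
R1 ← R1 + 69329/22363·R4.
R2 ← R2 − 7851/22363·R4.
R3 ← R3 + 29369/22363·R4.
Reading off the reduced rows gives x = 6, y = -6, z = 1, w = -2.

x = 6, y = -6, z = 1, w = -2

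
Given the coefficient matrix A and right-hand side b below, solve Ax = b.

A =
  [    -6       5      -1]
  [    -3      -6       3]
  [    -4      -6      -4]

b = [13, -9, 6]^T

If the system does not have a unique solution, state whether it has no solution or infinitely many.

x_1 = -1, x_2 = 1, x_3 = -2

Row-reduce the augmented matrix:
R1 ← R1 / (-6).
R2 ← R2 + 3·R1.
R3 ← R3 + 4·R1.
R2 ← R2 / (-17/2).
R1 ← R1 + 5/6·R2.
R3 ← R3 + 28/3·R2.
R3 ← R3 / (-122/17).
R1 ← R1 + 3/17·R3.
R2 ← R2 + 7/17·R3.
Reading off the reduced rows gives x_1 = -1, x_2 = 1, x_3 = -2.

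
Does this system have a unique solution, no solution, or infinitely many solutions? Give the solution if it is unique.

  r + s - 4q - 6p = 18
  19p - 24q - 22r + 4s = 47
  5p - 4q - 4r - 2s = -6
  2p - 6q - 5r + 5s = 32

no solution

Row-reduce:
R1 ← R1 / (-6).
R2 ← R2 − 19·R1.
R3 ← R3 − 5·R1.
R4 ← R4 − 2·R1.
R2 ← R2 / (-110/3).
R1 ← R1 − 2/3·R2.
R3 ← R3 + 22/3·R2.
R4 ← R4 + 22/3·R2.
R3 ← R3 / (3/5).
R1 ← R1 + 28/55·R3.
R2 ← R2 − 113/220·R3.
R4 ← R4 + 9/10·R3.
Row 4 reduces to 0 = -1/2, a contradiction. The system is inconsistent.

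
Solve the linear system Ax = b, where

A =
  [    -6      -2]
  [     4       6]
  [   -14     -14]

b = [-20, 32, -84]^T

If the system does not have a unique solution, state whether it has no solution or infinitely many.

Row-reduce the augmented matrix:
R1 ← R1 / (-6).
R2 ← R2 − 4·R1.
R3 ← R3 + 14·R1.
R2 ← R2 / (14/3).
R1 ← R1 − 1/3·R2.
R3 ← R3 + 28/3·R2.
R3 reduces to 0 = 0, so the extra equation is consistent.
Reading off the reduced rows gives x_1 = 2, x_2 = 4.

x_1 = 2, x_2 = 4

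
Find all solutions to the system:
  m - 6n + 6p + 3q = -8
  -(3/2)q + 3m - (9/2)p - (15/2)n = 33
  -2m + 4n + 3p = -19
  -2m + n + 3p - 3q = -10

Row-reduce:
R2 ← R2 − 3·R1.
R3 ← R3 + 2·R1.
R4 ← R4 + 2·R1.
R2 ← R2 / (21/2).
R1 ← R1 + 6·R2.
R3 ← R3 + 8·R2.
R4 ← R4 + 11·R2.
R3 ← R3 / (-15/7).
R1 ← R1 + 48/7·R3.
R2 ← R2 + 15/7·R3.
R4 ← R4 + 60/7·R3.
Rank is 3 with 4 unknowns, leaving q free.

infinitely many solutions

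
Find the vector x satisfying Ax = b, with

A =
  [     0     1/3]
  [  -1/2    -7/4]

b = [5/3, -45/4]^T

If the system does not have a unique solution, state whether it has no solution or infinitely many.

x_1 = 5, x_2 = 5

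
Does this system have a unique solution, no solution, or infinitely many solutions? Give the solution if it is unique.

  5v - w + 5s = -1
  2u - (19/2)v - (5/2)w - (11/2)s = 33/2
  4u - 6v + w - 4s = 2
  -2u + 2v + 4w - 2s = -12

no solution

Row-reduce:
Swap R1 and R2.
R1 ← R1 / (2).
R3 ← R3 − 4·R1.
R4 ← R4 + 2·R1.
R2 ← R2 / (5).
R1 ← R1 + 19/4·R2.
R3 ← R3 − 13·R2.
R4 ← R4 + 15/2·R2.
R3 ← R3 / (43/5).
R1 ← R1 + 11/5·R3.
R2 ← R2 + 1/5·R3.
Row 4 reduces to 0 = 3, a contradiction. The system is inconsistent.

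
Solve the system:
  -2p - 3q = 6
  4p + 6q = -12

infinitely many solutions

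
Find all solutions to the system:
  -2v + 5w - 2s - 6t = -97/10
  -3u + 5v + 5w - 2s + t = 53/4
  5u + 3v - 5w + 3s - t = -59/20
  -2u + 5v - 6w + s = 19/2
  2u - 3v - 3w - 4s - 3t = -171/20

u = -1, v = 8/5, w = 0, s = -1/2, t = 5/4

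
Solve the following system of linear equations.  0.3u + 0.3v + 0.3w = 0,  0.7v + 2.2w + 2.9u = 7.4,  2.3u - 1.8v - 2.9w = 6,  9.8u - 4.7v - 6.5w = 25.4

u = 2, v = -4, w = 2

Row-reduce the augmented matrix:
R1 ← R1 / (3/10).
R2 ← R2 − 29/10·R1.
R3 ← R3 − 23/10·R1.
R4 ← R4 − 49/5·R1.
R2 ← R2 / (-11/5).
R1 ← R1 − 1·R2.
R3 ← R3 + 41/10·R2.
R4 ← R4 + 29/2·R2.
R3 ← R3 / (-857/220).
R1 ← R1 − 15/22·R3.
R2 ← R2 − 7/22·R3.
R4 ← R4 + 2571/220·R3.
R4 reduces to 0 = 0, so the extra equation is consistent.
Reading off the reduced rows gives u = 2, v = -4, w = 2.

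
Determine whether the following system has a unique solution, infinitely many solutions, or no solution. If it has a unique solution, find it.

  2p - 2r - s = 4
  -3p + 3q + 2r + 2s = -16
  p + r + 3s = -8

Row-reduce:
R1 ← R1 / (2).
R2 ← R2 + 3·R1.
R3 ← R3 − 1·R1.
R2 ← R2 / (3).
R3 ← R3 / (2).
R1 ← R1 + 1·R3.
R2 ← R2 + 1/3·R3.
Rank is 3 with 4 unknowns, leaving s free.

infinitely many solutions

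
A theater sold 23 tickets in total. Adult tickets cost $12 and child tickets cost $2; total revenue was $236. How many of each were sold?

adult tickets: 19, child tickets: 4

Let a = adult tickets, c = child tickets.
  a + c = 23
  2c + 12a = 236
Row-reduce the augmented matrix:
R2 ← R2 − 12·R1.
R2 ← R2 / (-10).
R1 ← R1 − 1·R2.
Reading off the reduced rows gives a = 19, c = 4.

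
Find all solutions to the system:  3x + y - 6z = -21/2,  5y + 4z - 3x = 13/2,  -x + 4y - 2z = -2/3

x = -7/3, y = -1/2, z = 1/2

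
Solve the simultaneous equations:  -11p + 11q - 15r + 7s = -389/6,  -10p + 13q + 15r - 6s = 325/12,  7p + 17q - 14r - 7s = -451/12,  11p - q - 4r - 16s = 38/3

p = 1, q = -2/3, r = 11/4, s = -3/4

Row-reduce the augmented matrix:
R1 ← R1 / (-11).
R2 ← R2 + 10·R1.
R3 ← R3 − 7·R1.
R4 ← R4 − 11·R1.
R2 ← R2 / (3).
R1 ← R1 + 1·R2.
R3 ← R3 − 24·R2.
R4 ← R4 − 10·R2.
R3 ← R3 / (-2779/11).
R1 ← R1 − 120/11·R3.
R2 ← R2 − 105/11·R3.
R4 ← R4 + 1259/11·R3.
R4 ← R4 / (-95413/8337).
R1 ← R1 + 4973/8337·R4.
R2 ← R2 + 572/1191·R4.
R3 ← R3 + 1060/2779·R4.
Reading off the reduced rows gives p = 1, q = -2/3, r = 11/4, s = -3/4.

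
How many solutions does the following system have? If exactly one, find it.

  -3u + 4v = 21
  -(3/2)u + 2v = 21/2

infinitely many solutions

Row-reduce:
R1 ← R1 / (-3).
R2 ← R2 + 3/2·R1.
Rank is 1 with 2 unknowns, leaving v free.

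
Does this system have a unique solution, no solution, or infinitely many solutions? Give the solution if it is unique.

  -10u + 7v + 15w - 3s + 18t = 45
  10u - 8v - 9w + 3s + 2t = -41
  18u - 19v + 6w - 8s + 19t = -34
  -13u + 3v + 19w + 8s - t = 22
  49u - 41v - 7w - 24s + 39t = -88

no solution

Row-reduce:
R1 ← R1 / (-10).
R2 ← R2 − 10·R1.
R3 ← R3 − 18·R1.
R4 ← R4 + 13·R1.
R5 ← R5 − 49·R1.
R2 ← R2 / (-1).
R1 ← R1 + 7/10·R2.
R3 ← R3 + 32/5·R2.
R4 ← R4 + 61/10·R2.
R5 ← R5 + 67/10·R2.
R3 ← R3 / (-27/5).
R1 ← R1 + 57/10·R3.
R2 ← R2 + 6·R3.
R4 ← R4 + 371/10·R3.
R5 ← R5 − 263/10·R3.
R4 ← R4 / (2807/27).
R1 ← R1 − 130/9·R4.
R2 ← R2 − 134/9·R4.
R3 ← R3 − 67/27·R4.
R5 ← R5 + 2807/27·R4.
Row 5 reduces to 0 = 2, a contradiction. The system is inconsistent.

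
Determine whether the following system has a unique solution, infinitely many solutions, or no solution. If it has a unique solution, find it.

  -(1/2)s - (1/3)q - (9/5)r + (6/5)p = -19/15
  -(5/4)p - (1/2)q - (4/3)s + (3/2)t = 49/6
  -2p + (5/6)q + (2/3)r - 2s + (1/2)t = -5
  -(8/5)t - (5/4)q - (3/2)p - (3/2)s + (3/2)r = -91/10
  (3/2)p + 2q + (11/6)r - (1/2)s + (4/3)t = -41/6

p = -2, q = -4, r = -1, s = 4, t = 6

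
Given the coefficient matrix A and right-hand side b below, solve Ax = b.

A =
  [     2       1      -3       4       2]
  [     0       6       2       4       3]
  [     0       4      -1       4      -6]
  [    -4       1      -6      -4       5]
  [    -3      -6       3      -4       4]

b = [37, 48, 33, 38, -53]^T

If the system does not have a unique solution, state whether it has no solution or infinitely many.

x_1 = -2, x_2 = 6, x_3 = -5, x_4 = 4, x_5 = 2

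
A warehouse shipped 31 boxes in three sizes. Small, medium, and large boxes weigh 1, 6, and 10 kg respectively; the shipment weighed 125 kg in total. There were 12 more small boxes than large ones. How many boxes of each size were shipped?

small boxes: 13, medium boxes: 17, large boxes: 1

Let s = small boxes, m = medium boxes, l = large boxes.
  m + l + s = 31
  s + 6m + 10l = 125
  s - l = 12
Row-reduce the augmented matrix:
R2 ← R2 − 1·R1.
R3 ← R3 − 1·R1.
R2 ← R2 / (5).
R1 ← R1 − 1·R2.
R3 ← R3 + 1·R2.
R3 ← R3 / (-1/5).
R1 ← R1 + 4/5·R3.
R2 ← R2 − 9/5·R3.
Reading off the reduced rows gives s = 13, m = 17, l = 1.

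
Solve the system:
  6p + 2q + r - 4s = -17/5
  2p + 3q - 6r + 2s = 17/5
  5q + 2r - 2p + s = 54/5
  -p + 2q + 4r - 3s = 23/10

p = -1/2, q = 8/5, r = 2/5, s = 1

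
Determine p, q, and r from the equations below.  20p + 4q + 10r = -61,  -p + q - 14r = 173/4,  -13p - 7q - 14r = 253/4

p = -3/2, q = -1/4, r = -3

Row-reduce the augmented matrix:
R1 ← R1 / (20).
R2 ← R2 + 1·R1.
R3 ← R3 + 13·R1.
R2 ← R2 / (6/5).
R1 ← R1 − 1/5·R2.
R3 ← R3 + 22/5·R2.
R3 ← R3 / (-57).
R1 ← R1 − 11/4·R3.
R2 ← R2 + 45/4·R3.
Reading off the reduced rows gives p = -3/2, q = -1/4, r = -3.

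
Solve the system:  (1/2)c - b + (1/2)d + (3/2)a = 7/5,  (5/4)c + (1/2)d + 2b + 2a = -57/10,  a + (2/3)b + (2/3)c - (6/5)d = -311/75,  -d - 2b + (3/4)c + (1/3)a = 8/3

a = -1, b = -11/5, c = 0, d = 7/5

Row-reduce the augmented matrix:
R1 ← R1 / (3/2).
R2 ← R2 − 2·R1.
R3 ← R3 − 1·R1.
R4 ← R4 − 1/3·R1.
R2 ← R2 / (10/3).
R1 ← R1 + 2/3·R2.
R3 ← R3 − 4/3·R2.
R4 ← R4 + 16/9·R2.
R3 ← R3 / (1/10).
R1 ← R1 − 9/20·R3.
R2 ← R2 − 7/40·R3.
R4 ← R4 − 19/20·R3.
R4 ← R4 / (191/15).
R1 ← R1 − 69/10·R4.
R2 ← R2 − 151/60·R4.
R3 ← R3 + 44/3·R4.
Reading off the reduced rows gives a = -1, b = -11/5, c = 0, d = 7/5.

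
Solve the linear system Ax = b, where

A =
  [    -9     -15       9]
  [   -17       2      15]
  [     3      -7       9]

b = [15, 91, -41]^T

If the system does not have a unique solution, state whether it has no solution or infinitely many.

x_1 = -6, x_2 = 2, x_3 = -1

Row-reduce the augmented matrix:
R1 ← R1 / (-9).
R2 ← R2 + 17·R1.
R3 ← R3 − 3·R1.
R2 ← R2 / (91/3).
R1 ← R1 − 5/3·R2.
R3 ← R3 + 12·R2.
R3 ← R3 / (1020/91).
R1 ← R1 + 81/91·R3.
R2 ← R2 + 6/91·R3.
Reading off the reduced rows gives x_1 = -6, x_2 = 2, x_3 = -1.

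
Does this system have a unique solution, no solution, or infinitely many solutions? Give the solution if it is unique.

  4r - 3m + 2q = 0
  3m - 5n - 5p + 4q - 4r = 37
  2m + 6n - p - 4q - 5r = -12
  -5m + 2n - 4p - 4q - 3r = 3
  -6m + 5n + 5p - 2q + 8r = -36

Row-reduce:
R1 ← R1 / (-3).
R2 ← R2 − 3·R1.
R3 ← R3 − 2·R1.
R4 ← R4 + 5·R1.
R5 ← R5 + 6·R1.
R2 ← R2 / (-5).
R3 ← R3 − 6·R2.
R4 ← R4 − 2·R2.
R5 ← R5 − 5·R2.
R3 ← R3 / (-7).
R2 ← R2 − 1·R3.
R4 ← R4 + 6·R3.
R4 ← R4 / (-926/105).
R1 ← R1 + 2/3·R4.
R2 ← R2 + 58/105·R4.
R3 ← R3 + 68/105·R4.
Row 5 reduces to 0 = 1, a contradiction. The system is inconsistent.

no solution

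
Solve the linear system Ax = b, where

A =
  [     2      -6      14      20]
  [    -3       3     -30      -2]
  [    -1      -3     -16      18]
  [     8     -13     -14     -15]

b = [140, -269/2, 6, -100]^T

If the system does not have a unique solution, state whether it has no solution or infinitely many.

no solution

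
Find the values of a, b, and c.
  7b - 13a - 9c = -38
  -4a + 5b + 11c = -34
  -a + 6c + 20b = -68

a = 2, b = -3, c = -1

Row-reduce the augmented matrix:
R1 ← R1 / (-13).
R2 ← R2 + 4·R1.
R3 ← R3 + 1·R1.
R2 ← R2 / (37/13).
R1 ← R1 + 7/13·R2.
R3 ← R3 − 253/13·R2.
R3 ← R3 / (-3236/37).
R1 ← R1 − 122/37·R3.
R2 ← R2 − 179/37·R3.
Reading off the reduced rows gives a = 2, b = -3, c = -1.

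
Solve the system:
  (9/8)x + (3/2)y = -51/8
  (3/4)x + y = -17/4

Row-reduce:
R1 ← R1 / (9/8).
R2 ← R2 − 3/4·R1.
Rank is 1 with 2 unknowns, leaving y free.

infinitely many solutions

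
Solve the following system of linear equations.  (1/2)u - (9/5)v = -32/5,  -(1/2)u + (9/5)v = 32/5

infinitely many solutions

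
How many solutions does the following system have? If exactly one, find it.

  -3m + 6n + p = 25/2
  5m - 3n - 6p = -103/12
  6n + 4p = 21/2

m = -2/3, n = 7/4, p = 0

Row-reduce the augmented matrix:
R1 ← R1 / (-3).
R2 ← R2 − 5·R1.
R2 ← R2 / (7).
R1 ← R1 + 2·R2.
R3 ← R3 − 6·R2.
R3 ← R3 / (54/7).
R1 ← R1 + 11/7·R3.
R2 ← R2 + 13/21·R3.
Reading off the reduced rows gives m = -2/3, n = 7/4, p = 0.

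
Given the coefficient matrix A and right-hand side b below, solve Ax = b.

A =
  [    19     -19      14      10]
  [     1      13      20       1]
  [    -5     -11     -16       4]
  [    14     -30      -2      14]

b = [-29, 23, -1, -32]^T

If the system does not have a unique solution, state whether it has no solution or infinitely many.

no solution

Row-reduce:
R1 ← R1 / (19).
R2 ← R2 − 1·R1.
R3 ← R3 + 5·R1.
R4 ← R4 − 14·R1.
R2 ← R2 / (14).
R1 ← R1 + 1·R2.
R3 ← R3 + 16·R2.
R4 ← R4 + 16·R2.
R3 ← R3 / (1290/133).
R1 ← R1 − 281/133·R3.
R2 ← R2 − 183/133·R3.
R4 ← R4 − 1290/133·R3.
Row 4 reduces to 0 = -2, a contradiction. The system is inconsistent.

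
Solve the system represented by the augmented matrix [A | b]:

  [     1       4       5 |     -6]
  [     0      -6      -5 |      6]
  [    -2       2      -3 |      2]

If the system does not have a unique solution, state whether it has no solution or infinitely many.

x_1 = -2, x_2 = -1, x_3 = 0

Row-reduce the augmented matrix:
R3 ← R3 + 2·R1.
R2 ← R2 / (-6).
R1 ← R1 − 4·R2.
R3 ← R3 − 10·R2.
R3 ← R3 / (-4/3).
R1 ← R1 − 5/3·R3.
R2 ← R2 − 5/6·R3.
Reading off the reduced rows gives x_1 = -2, x_2 = -1, x_3 = 0.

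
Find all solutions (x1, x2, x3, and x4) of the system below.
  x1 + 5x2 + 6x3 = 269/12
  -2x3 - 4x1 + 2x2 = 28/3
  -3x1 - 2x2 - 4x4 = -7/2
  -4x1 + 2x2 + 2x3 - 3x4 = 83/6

Row-reduce the augmented matrix:
R2 ← R2 + 4·R1.
R3 ← R3 + 3·R1.
R4 ← R4 + 4·R1.
R2 ← R2 / (22).
R1 ← R1 − 5·R2.
R3 ← R3 − 13·R2.
R4 ← R4 − 22·R2.
R3 ← R3 / (5).
R1 ← R1 − 1·R3.
R2 ← R2 − 1·R3.
R4 ← R4 − 4·R3.
R4 ← R4 / (1/5).
R1 ← R1 − 4/5·R4.
R2 ← R2 − 4/5·R4.
R3 ← R3 + 4/5·R4.
Reading off the reduced rows gives x1 = -7/3, x2 = 9/4, x3 = 9/4, x4 = 3/2.

x1 = -7/3, x2 = 9/4, x3 = 9/4, x4 = 3/2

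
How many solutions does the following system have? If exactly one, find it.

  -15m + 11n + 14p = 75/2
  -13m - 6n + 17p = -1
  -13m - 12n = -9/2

m = -3/2, n = 2, p = -1/2

Row-reduce the augmented matrix:
R1 ← R1 / (-15).
R2 ← R2 + 13·R1.
R3 ← R3 + 13·R1.
R2 ← R2 / (-233/15).
R1 ← R1 + 11/15·R2.
R3 ← R3 + 323/15·R2.
R3 ← R3 / (-4399/233).
R1 ← R1 + 271/233·R3.
R2 ← R2 + 73/233·R3.
Reading off the reduced rows gives m = -3/2, n = 2, p = -1/2.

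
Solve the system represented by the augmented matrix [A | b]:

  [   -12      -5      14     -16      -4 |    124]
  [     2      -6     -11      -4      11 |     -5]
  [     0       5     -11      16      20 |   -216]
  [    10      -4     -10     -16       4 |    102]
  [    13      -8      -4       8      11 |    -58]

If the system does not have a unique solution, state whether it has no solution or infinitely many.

x_1 = 1, x_2 = -4, x_3 = 0, x_4 = -6, x_5 = -5

Row-reduce the augmented matrix:
R1 ← R1 / (-12).
R2 ← R2 − 2·R1.
R4 ← R4 − 10·R1.
R5 ← R5 − 13·R1.
R2 ← R2 / (-41/6).
R1 ← R1 − 5/12·R2.
R3 ← R3 − 5·R2.
R4 ← R4 + 49/6·R2.
R5 ← R5 + 161/12·R2.
R3 ← R3 / (-711/41).
R1 ← R1 + 139/82·R3.
R2 ← R2 − 52/41·R3.
R4 ← R4 − 493/41·R3.
R5 ← R5 − 2311/82·R3.
R4 ← R4 / (-3236/237).
R1 ← R1 + 38/237·R4.
R2 ← R2 − 424/237·R4.
R3 ← R3 + 152/237·R4.
R5 ← R5 − 5174/237·R4.
R5 ← R5 / (104471/2427).
R1 ← R1 + 4412/2427·R5.
R2 ← R2 − 3584/2427·R5.
R3 ← R3 + 1568/809·R5.
R4 ← R4 + 5281/9708·R5.
Reading off the reduced rows gives x_1 = 1, x_2 = -4, x_3 = 0, x_4 = -6, x_5 = -5.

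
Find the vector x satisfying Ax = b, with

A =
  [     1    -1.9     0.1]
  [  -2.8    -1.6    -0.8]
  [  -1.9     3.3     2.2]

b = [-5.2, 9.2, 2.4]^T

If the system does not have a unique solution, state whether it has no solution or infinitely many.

x_1 = -3, x_2 = 1, x_3 = -3

Row-reduce the augmented matrix:
R2 ← R2 + 14/5·R1.
R3 ← R3 + 19/10·R1.
R2 ← R2 / (-173/25).
R1 ← R1 + 19/10·R2.
R3 ← R3 + 31/100·R2.
R3 ← R3 / (835/346).
R1 ← R1 − 42/173·R3.
R2 ← R2 − 13/173·R3.
Reading off the reduced rows gives x_1 = -3, x_2 = 1, x_3 = -3.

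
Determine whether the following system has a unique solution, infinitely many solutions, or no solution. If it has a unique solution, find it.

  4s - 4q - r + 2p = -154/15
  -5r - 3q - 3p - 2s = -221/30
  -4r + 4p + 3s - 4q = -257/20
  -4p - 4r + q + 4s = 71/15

p = -2/3, q = 12/5, r = 1/3, s = 1/4

Row-reduce the augmented matrix:
R1 ← R1 / (2).
R2 ← R2 + 3·R1.
R3 ← R3 − 4·R1.
R4 ← R4 + 4·R1.
R2 ← R2 / (-9).
R1 ← R1 + 2·R2.
R3 ← R3 − 4·R2.
R4 ← R4 + 7·R2.
R3 ← R3 / (-44/9).
R1 ← R1 − 17/18·R3.
R2 ← R2 − 13/18·R3.
R4 ← R4 + 17/18·R3.
R4 ← R4 / (837/88).
R1 ← R1 − 43/88·R4.
R2 ← R2 + 81/88·R4.
R3 ← R3 − 29/44·R4.
Reading off the reduced rows gives p = -2/3, q = 12/5, r = 1/3, s = 1/4.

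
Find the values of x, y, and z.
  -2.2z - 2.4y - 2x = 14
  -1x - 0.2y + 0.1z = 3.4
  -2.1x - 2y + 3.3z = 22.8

x = -2, y = -6, z = 2

Row-reduce the augmented matrix:
R1 ← R1 / (-2).
R2 ← R2 + 1·R1.
R3 ← R3 + 21/10·R1.
R1 ← R1 − 6/5·R2.
R3 ← R3 − 13/25·R2.
R3 ← R3 / (2493/500).
R1 ← R1 + 17/50·R3.
R2 ← R2 − 6/5·R3.
Reading off the reduced rows gives x = -2, y = -6, z = 2.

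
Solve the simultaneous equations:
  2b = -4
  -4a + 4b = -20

Row-reduce the augmented matrix:
Swap R1 and R2.
R1 ← R1 / (-4).
R2 ← R2 / (2).
R1 ← R1 + 1·R2.
Reading off the reduced rows gives a = 3, b = -2.

a = 3, b = -2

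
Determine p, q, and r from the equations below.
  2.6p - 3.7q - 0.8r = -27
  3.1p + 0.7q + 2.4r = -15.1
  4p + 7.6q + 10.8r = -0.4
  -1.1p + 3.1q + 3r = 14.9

Row-reduce the augmented matrix:
R1 ← R1 / (13/5).
R2 ← R2 − 31/10·R1.
R3 ← R3 − 4·R1.
R4 ← R4 + 11/10·R1.
R2 ← R2 / (1329/260).
R1 ← R1 + 37/26·R2.
R3 ← R3 − 864/65·R2.
R4 ← R4 − 399/260·R2.
R3 ← R3 / (1466/443).
R1 ← R1 − 832/1329·R3.
R2 ← R2 − 872/1329·R3.
R4 ← R4 − 733/443·R3.
R4 reduces to 0 = 0, so the extra equation is consistent.
Reading off the reduced rows gives p = -5, q = 4, r = -1.

p = -5, q = 4, r = -1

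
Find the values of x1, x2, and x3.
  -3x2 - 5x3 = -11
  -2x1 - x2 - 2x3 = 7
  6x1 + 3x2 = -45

x1 = -6, x2 = -3, x3 = 4

Row-reduce the augmented matrix:
Swap R1 and R2.
R1 ← R1 / (-2).
R3 ← R3 − 6·R1.
R2 ← R2 / (-3).
R1 ← R1 − 1/2·R2.
R3 ← R3 / (-6).
R1 ← R1 − 1/6·R3.
R2 ← R2 − 5/3·R3.
Reading off the reduced rows gives x1 = -6, x2 = -3, x3 = 4.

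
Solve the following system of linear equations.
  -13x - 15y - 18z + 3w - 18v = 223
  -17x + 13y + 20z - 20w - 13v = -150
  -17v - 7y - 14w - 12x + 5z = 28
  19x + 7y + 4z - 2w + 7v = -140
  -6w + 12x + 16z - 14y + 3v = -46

x = -4, y = -6, z = -4, w = 3, v = 0

Row-reduce the augmented matrix:
R1 ← R1 / (-13).
R2 ← R2 + 17·R1.
R3 ← R3 + 12·R1.
R4 ← R4 − 19·R1.
R5 ← R5 − 12·R1.
R2 ← R2 / (424/13).
R1 ← R1 − 15/13·R2.
R3 ← R3 − 89/13·R2.
R4 ← R4 + 194/13·R2.
R5 ← R5 + 362/13·R2.
R3 ← R3 / (2645/212).
R1 ← R1 + 33/212·R3.
R2 ← R2 − 283/212·R3.
R4 ← R4 + 253/106·R3.
R5 ← R5 − 3875/106·R3.
R4 ← R4 / (-1243/115).
R1 ← R1 − 2481/5290·R4.
R2 ← R2 − 2769/5290·R4.
R3 ← R3 + 4981/5290·R4.
R5 ← R5 − 5695/529·R4.
R5 ← R5 / (-341133/28589).
R1 ← R1 − 9414/28589·R5.
R2 ← R2 + 3563/28589·R5.
R3 ← R3 − 31364/28589·R5.
R4 ← R4 − 1723/1243·R5.
Reading off the reduced rows gives x = -4, y = -6, z = -4, w = 3, v = 0.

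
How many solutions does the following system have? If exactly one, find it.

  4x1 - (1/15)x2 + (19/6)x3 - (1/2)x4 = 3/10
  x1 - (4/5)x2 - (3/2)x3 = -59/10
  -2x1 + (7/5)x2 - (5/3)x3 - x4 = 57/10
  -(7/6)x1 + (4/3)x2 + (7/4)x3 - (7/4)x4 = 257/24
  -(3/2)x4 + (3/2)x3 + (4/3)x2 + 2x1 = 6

Row-reduce the augmented matrix:
R1 ← R1 / (4).
R2 ← R2 − 1·R1.
R3 ← R3 + 2·R1.
R4 ← R4 + 7/6·R1.
R5 ← R5 − 2·R1.
R2 ← R2 / (-47/60).
R1 ← R1 + 1/60·R2.
R3 ← R3 − 41/30·R2.
R4 ← R4 − 473/360·R2.
R5 ← R5 − 41/30·R2.
R3 ← R3 / (-1151/282).
R1 ← R1 − 79/94·R3.
R2 ← R2 − 275/94·R3.
R4 ← R4 + 55/47·R3.
R5 ← R5 + 1151/282·R3.
R4 ← R4 / (-6401/4604).
R1 ← R1 + 783/2302·R4.
R2 ← R2 + 1035/1151·R4.
R3 ← R3 − 291/1151·R4.
R5 reduces to 0 = 0, so the extra equation is consistent.
Reading off the reduced rows gives x1 = -5/4, x2 = 3, x3 = 3/2, x4 = -3/2.

x1 = -5/4, x2 = 3, x3 = 3/2, x4 = -3/2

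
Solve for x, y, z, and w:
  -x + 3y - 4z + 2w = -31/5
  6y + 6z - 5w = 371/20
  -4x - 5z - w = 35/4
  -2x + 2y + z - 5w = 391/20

x = -5/2, y = 0, z = 4/5, w = -11/4

Row-reduce the augmented matrix:
R1 ← R1 / (-1).
R3 ← R3 + 4·R1.
R4 ← R4 + 2·R1.
R2 ← R2 / (6).
R1 ← R1 + 3·R2.
R3 ← R3 + 12·R2.
R4 ← R4 + 4·R2.
R3 ← R3 / (23).
R1 ← R1 − 7·R3.
R2 ← R2 − 1·R3.
R4 ← R4 − 13·R3.
R4 ← R4 / (-110/69).
R1 ← R1 − 59/46·R4.
R2 ← R2 + 1/138·R4.
R3 ← R3 + 19/23·R4.
Reading off the reduced rows gives x = -5/2, y = 0, z = 4/5, w = -11/4.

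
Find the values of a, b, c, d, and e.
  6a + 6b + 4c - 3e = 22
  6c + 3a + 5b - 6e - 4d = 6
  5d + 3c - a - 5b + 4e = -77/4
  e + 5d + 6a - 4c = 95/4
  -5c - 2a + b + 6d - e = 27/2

a = 2, b = 3, c = -2, d = 3/4, e = 0

Row-reduce the augmented matrix:
R1 ← R1 / (6).
R2 ← R2 − 3·R1.
R3 ← R3 + 1·R1.
R4 ← R4 − 6·R1.
R5 ← R5 + 2·R1.
R2 ← R2 / (2).
R1 ← R1 − 1·R2.
R3 ← R3 + 4·R2.
R4 ← R4 + 6·R2.
R5 ← R5 − 3·R2.
R3 ← R3 / (35/3).
R1 ← R1 + 4/3·R3.
R2 ← R2 − 2·R3.
R4 ← R4 − 4·R3.
R5 ← R5 + 29/3·R3.
R4 ← R4 / (-209/35).
R1 ← R1 − 58/35·R4.
R2 ← R2 + 52/35·R4.
R3 ← R3 + 9/35·R4.
R5 ← R5 − 333/35·R4.
R5 ← R5 / (-9981/836).
R1 ← R1 + 829/836·R5.
R2 ← R2 − 491/836·R5.
R3 ← R3 + 30/209·R5.
R4 ← R4 − 533/418·R5.
Reading off the reduced rows gives a = 2, b = 3, c = -2, d = 3/4, e = 0.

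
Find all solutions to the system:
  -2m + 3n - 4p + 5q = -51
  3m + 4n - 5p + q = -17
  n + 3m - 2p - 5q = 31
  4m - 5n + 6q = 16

m = 4, n = -6, p = 0, q = -5

Row-reduce the augmented matrix:
R1 ← R1 / (-2).
R2 ← R2 − 3·R1.
R3 ← R3 − 3·R1.
R4 ← R4 − 4·R1.
R2 ← R2 / (17/2).
R1 ← R1 + 3/2·R2.
R3 ← R3 − 11/2·R2.
R4 ← R4 − 1·R2.
R3 ← R3 / (-15/17).
R1 ← R1 − 1/17·R3.
R2 ← R2 + 22/17·R3.
R4 ← R4 + 114/17·R3.
R4 ← R4 / (189/5).
R1 ← R1 + 6/5·R4.
R2 ← R2 − 27/5·R4.
R3 ← R3 − 17/5·R4.
Reading off the reduced rows gives m = 4, n = -6, p = 0, q = -5.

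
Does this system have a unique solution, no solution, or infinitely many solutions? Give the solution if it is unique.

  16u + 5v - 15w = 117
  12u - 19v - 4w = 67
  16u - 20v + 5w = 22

Row-reduce the augmented matrix:
R1 ← R1 / (16).
R2 ← R2 − 12·R1.
R3 ← R3 − 16·R1.
R2 ← R2 / (-91/4).
R1 ← R1 − 5/16·R2.
R3 ← R3 + 25·R2.
R3 ← R3 / (1095/91).
R1 ← R1 + 305/364·R3.
R2 ← R2 + 29/91·R3.
Reading off the reduced rows gives u = 2, v = -1, w = -6.

u = 2, v = -1, w = -6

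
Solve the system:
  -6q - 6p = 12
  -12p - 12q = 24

infinitely many solutions

Row-reduce:
R1 ← R1 / (-6).
R2 ← R2 + 12·R1.
Rank is 1 with 2 unknowns, leaving q free.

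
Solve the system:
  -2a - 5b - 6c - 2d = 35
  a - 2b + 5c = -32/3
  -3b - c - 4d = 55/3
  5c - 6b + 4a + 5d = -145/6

Row-reduce the augmented matrix:
R1 ← R1 / (-2).
R2 ← R2 − 1·R1.
R4 ← R4 − 4·R1.
R2 ← R2 / (-9/2).
R1 ← R1 − 5/2·R2.
R3 ← R3 + 3·R2.
R4 ← R4 + 16·R2.
R3 ← R3 / (-7/3).
R1 ← R1 − 37/9·R3.
R2 ← R2 + 4/9·R3.
R4 ← R4 + 127/9·R3.
R4 ← R4 / (173/7).
R1 ← R1 + 38/7·R4.
R2 ← R2 − 6/7·R4.
R3 ← R3 − 10/7·R4.
Reading off the reduced rows gives a = -3, b = -2, c = -7/3, d = -5/2.

a = -3, b = -2, c = -7/3, d = -5/2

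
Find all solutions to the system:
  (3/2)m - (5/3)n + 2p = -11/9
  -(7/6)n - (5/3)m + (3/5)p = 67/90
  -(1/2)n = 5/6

m = 0, n = -5/3, p = -2

Row-reduce the augmented matrix:
R1 ← R1 / (3/2).
R2 ← R2 + 5/3·R1.
R2 ← R2 / (-163/54).
R1 ← R1 + 10/9·R2.
R3 ← R3 + 1/2·R2.
R3 ← R3 / (-381/815).
R1 ← R1 − 48/163·R3.
R2 ← R2 + 762/815·R3.
Reading off the reduced rows gives m = 0, n = -5/3, p = -2.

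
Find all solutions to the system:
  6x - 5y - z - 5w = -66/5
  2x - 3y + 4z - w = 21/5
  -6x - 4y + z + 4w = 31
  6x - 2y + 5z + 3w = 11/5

Row-reduce the augmented matrix:
R1 ← R1 / (6).
R2 ← R2 − 2·R1.
R3 ← R3 + 6·R1.
R4 ← R4 − 6·R1.
R2 ← R2 / (-4/3).
R1 ← R1 + 5/6·R2.
R3 ← R3 + 9·R2.
R4 ← R4 − 3·R2.
R3 ← R3 / (-117/4).
R1 ← R1 + 23/8·R3.
R2 ← R2 + 13/4·R3.
R4 ← R4 − 63/4·R3.
R4 ← R4 / (85/13).
R1 ← R1 + 83/117·R4.
R2 ← R2 − 1/9·R4.
R3 ← R3 − 22/117·R4.
Reading off the reduced rows gives x = -11/5, y = -11/5, z = 1, w = 2.

x = -11/5, y = -11/5, z = 1, w = 2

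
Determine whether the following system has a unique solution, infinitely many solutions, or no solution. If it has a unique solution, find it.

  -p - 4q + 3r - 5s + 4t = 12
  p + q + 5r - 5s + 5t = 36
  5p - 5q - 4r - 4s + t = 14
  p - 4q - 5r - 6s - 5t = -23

infinitely many solutions

Row-reduce:
R1 ← R1 / (-1).
R2 ← R2 − 1·R1.
R3 ← R3 − 5·R1.
R4 ← R4 − 1·R1.
R2 ← R2 / (-3).
R1 ← R1 − 4·R2.
R3 ← R3 + 25·R2.
R4 ← R4 + 8·R2.
R3 ← R3 / (-167/3).
R1 ← R1 − 23/3·R3.
R2 ← R2 + 8/3·R3.
R4 ← R4 + 70/3·R3.
R4 ← R4 / (-1187/167).
R1 ← R1 + 142/167·R4.
R2 ← R2 − 122/167·R4.
R3 ← R3 + 163/167·R4.
Rank is 4 with 5 unknowns, leaving t free.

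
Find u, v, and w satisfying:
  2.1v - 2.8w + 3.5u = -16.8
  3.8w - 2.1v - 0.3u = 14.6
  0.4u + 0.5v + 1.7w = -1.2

Row-reduce the augmented matrix:
R1 ← R1 / (7/2).
R2 ← R2 + 3/10·R1.
R3 ← R3 − 2/5·R1.
R2 ← R2 / (-48/25).
R1 ← R1 − 3/5·R2.
R3 ← R3 − 13/50·R2.
R3 ← R3 / (1201/480).
R1 ← R1 − 5/16·R3.
R2 ← R2 + 89/48·R3.
Reading off the reduced rows gives u = -1, v = -5, w = 1.

u = -1, v = -5, w = 1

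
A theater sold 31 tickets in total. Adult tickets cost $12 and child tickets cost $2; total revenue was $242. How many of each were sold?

adult tickets: 18, child tickets: 13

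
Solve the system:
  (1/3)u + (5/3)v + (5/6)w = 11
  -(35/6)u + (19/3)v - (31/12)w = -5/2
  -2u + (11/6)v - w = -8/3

infinitely many solutions

Row-reduce:
R1 ← R1 / (1/3).
R2 ← R2 + 35/6·R1.
R3 ← R3 + 2·R1.
R2 ← R2 / (71/2).
R1 ← R1 − 5·R2.
R3 ← R3 − 71/6·R2.
Rank is 2 with 3 unknowns, leaving w free.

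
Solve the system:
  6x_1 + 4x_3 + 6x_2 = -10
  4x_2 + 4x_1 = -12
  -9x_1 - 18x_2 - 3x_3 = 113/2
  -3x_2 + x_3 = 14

Row-reduce:
R1 ← R1 / (6).
R2 ← R2 − 4·R1.
R3 ← R3 + 9·R1.
Swap R2 and R3.
R2 ← R2 / (-9).
R1 ← R1 − 1·R2.
R4 ← R4 + 3·R2.
R3 ← R3 / (-8/3).
R1 ← R1 − 1·R3.
R2 ← R2 + 1/3·R3.
Row 4 reduces to 0 = 1/6, a contradiction. The system is inconsistent.

no solution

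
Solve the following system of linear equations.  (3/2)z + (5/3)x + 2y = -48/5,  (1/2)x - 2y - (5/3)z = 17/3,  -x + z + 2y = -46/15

x = -2, y = -4/3, z = -12/5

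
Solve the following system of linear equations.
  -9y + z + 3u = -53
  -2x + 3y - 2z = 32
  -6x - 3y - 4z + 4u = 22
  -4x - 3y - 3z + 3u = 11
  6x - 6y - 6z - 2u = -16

x = -5, y = 4, z = -5, u = -4

Row-reduce the augmented matrix:
Swap R1 and R2.
R1 ← R1 / (-2).
R3 ← R3 + 6·R1.
R4 ← R4 + 4·R1.
R5 ← R5 − 6·R1.
R2 ← R2 / (-9).
R1 ← R1 + 3/2·R2.
R3 ← R3 + 12·R2.
R4 ← R4 + 9·R2.
R5 ← R5 − 3·R2.
R3 ← R3 / (2/3).
R1 ← R1 − 5/6·R3.
R2 ← R2 + 1/9·R3.
R5 ← R5 + 35/3·R3.
Swap R4 and R5.
R4 ← R4 / (-1).
R1 ← R1 + 1/2·R4.
R2 ← R2 + 1/3·R4.
R5 reduces to 0 = 0, so the extra equation is consistent.
Reading off the reduced rows gives x = -5, y = 4, z = -5, u = -4.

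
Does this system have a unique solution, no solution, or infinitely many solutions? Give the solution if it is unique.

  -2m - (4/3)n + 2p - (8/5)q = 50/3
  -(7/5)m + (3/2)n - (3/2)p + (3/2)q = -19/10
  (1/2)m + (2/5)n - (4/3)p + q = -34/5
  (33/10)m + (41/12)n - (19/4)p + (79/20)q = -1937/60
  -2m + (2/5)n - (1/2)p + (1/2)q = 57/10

Row-reduce:
R1 ← R1 / (-2).
R2 ← R2 + 7/5·R1.
R3 ← R3 − 1/2·R1.
R4 ← R4 − 33/10·R1.
R5 ← R5 + 2·R1.
R2 ← R2 / (73/30).
R1 ← R1 − 2/3·R2.
R3 ← R3 − 1/15·R2.
R4 ← R4 − 73/60·R2.
R5 ← R5 − 26/15·R2.
R3 ← R3 / (-1651/2190).
R1 ← R1 + 15/73·R3.
R2 ← R2 + 87/73·R3.
R5 ← R5 + 317/730·R3.
Swap R4 and R5.
R4 ← R4 / (-233/3302).
R1 ← R1 + 102/1651·R4.
R2 ← R2 − 399/1651·R4.
R3 ← R3 + 5784/8255·R4.
Row 5 reduces to 0 = 2, a contradiction. The system is inconsistent.

no solution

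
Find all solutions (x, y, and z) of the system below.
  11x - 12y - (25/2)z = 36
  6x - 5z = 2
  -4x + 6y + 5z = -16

no solution

Row-reduce:
R1 ← R1 / (11).
R2 ← R2 − 6·R1.
R3 ← R3 + 4·R1.
R2 ← R2 / (72/11).
R1 ← R1 + 12/11·R2.
R3 ← R3 − 18/11·R2.
Row 3 reduces to 0 = 3/2, a contradiction. The system is inconsistent.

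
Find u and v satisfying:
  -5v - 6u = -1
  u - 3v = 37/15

Row-reduce the augmented matrix:
R1 ← R1 / (-6).
R2 ← R2 − 1·R1.
R2 ← R2 / (-23/6).
R1 ← R1 − 5/6·R2.
Reading off the reduced rows gives u = 2/3, v = -3/5.

u = 2/3, v = -3/5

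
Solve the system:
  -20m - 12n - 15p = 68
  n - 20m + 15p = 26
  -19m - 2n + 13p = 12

Row-reduce the augmented matrix:
R1 ← R1 / (-20).
R2 ← R2 + 20·R1.
R3 ← R3 + 19·R1.
R2 ← R2 / (13).
R1 ← R1 − 3/5·R2.
R3 ← R3 − 47/5·R2.
R3 ← R3 / (289/52).
R1 ← R1 + 33/52·R3.
R2 ← R2 − 30/13·R3.
Reading off the reduced rows gives m = -4, n = 6, p = -4.

m = -4, n = 6, p = -4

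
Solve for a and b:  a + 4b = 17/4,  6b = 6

Row-reduce the augmented matrix:
R2 ← R2 / (6).
R1 ← R1 − 4·R2.
Reading off the reduced rows gives a = 1/4, b = 1.

a = 1/4, b = 1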